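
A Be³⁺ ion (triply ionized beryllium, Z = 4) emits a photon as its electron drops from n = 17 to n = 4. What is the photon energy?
12.852443 eV

The energy levels are E_n = -13.6057 Z² eV / n².

Energy at n = 17: E_17 = -13.6057 × 4² / 17² = -0.753256747 eV
Energy at n = 4: E_4 = -13.6057 × 4² / 4² = -13.605700000 eV

For emission (electron falling to lower state), the photon energy is:
E_photon = E_17 - E_4 = |-0.753256747 - (-13.605700000)|
E_photon = 12.852443 eV

This energy is carried away by the emitted photon.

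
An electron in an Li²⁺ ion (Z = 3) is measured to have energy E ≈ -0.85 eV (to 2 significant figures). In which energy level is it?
n = 12

The exact energy levels follow E_n = -13.6057 Z² / n² eV with Z = 3.

The measured value (-0.85 eV) is reported to only 2 significant figures, so we must test candidate n values and see which one matches to that precision.

Candidate energies:
  n = 10:  E = -13.6057 × 3² / 10² = -1.22451 eV
  n = 11:  E = -13.6057 × 3² / 11² = -1.01199 eV
  n = 12:  E = -13.6057 × 3² / 12² = -0.85036 eV  ← matches
  n = 13:  E = -13.6057 × 3² / 13² = -0.72456 eV
  n = 14:  E = -13.6057 × 3² / 14² = -0.62475 eV

Checking against the measurement of -0.85 eV (2 sig figs), only n = 12 agrees:
E_12 = -0.85036 eV, which rounds to -0.85 eV ✓

Therefore n = 12.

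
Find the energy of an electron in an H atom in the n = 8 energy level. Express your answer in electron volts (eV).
-0.21259 eV

The energy levels of a hydrogen-like atom are given by:
E_n = -13.6057 eV / n²

For n = 8:
E_8 = -13.6057 eV / 8²
E_8 = -13.6057 eV / 64
E_8 = -0.21259 eV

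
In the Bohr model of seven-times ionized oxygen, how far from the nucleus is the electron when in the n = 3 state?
0.0595 nm (or 0.5953 Å)

The Bohr radius formula is:
r_n = n² a₀ / Z

where a₀ = 0.0529177 nm is the Bohr radius.

For O⁷⁺ (Z = 8) at n = 3:
r_3 = 3² × 0.0529177 nm / 8
r_3 = 9 × 0.0529177 nm / 8
r_3 = 0.47626 nm / 8
r_3 = 0.0595 nm

The electron orbits at approximately 0.0595 nm from the nucleus.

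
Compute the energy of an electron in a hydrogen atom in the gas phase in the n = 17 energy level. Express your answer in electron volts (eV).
-0.05 eV

The energy levels of a hydrogen-like atom are given by:
E_n = -13.6057 eV / n²

For n = 17:
E_17 = -13.6057 eV / 17²
E_17 = -13.6057 eV / 289
E_17 = -0.05 eV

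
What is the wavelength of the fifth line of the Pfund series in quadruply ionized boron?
121.502 nm

The lines of a series are numbered from the longest wavelength (smallest ΔE) outward; the fifth line is the transition from n = n_f + 5 to n_f.
The Pfund series has all transitions ending at n_f = 5.

For B⁴⁺ (Z = 5), the fifth line (ε-line) is the jump from n = 10 to n = 5:
E_10 = -13.6057 × 5² / 10² = -3.401425 eV
E_5 = -13.6057 × 5² / 5² = -13.605700 eV
ΔE = E_10 - E_5 = 10.204275 eV

λ = hc/E = 1239.84 eV·nm / 10.204275 eV
λ = 121.502 nm

This is the ε-line of the Pfund series in B⁴⁺.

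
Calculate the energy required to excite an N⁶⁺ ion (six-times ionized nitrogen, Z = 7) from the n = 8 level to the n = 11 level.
4.907 eV

The energy levels of a hydrogen-like atom are E_n = -13.6057 Z² eV / n².

Energy at n = 8: E_8 = -13.6057 × 7² / 8² = -10.416864 eV
Energy at n = 11: E_11 = -13.6057 × 7² / 11² = -5.509746 eV

The excitation energy is the difference:
ΔE = E_11 - E_8
ΔE = -5.509746 - (-10.416864)
ΔE = 4.907 eV

Since this is positive, energy must be absorbed (photon absorption).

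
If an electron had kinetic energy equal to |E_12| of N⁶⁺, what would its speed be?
1.27615e+06 m/s (or 0.426% of c)

The binding energy at n = 12 for N⁶⁺ is:
E_12 = -13.6057 × 7²/12² = -4.62971736 eV
|E_12| = 4.62971736 eV

Convert to Joules:
KE = 4.62971736 eV × (1.602177 × 10⁻¹⁹ J/eV) = 7.4176267e-19 J

Using KE = ½mv²:
v = √(2·KE/m_e)
v = √(2 × 7.4176267e-19 J / 9.10938 × 10⁻³¹ kg)
v = 1.27615e+06 m/s

This is approximately 0.426% the speed of light.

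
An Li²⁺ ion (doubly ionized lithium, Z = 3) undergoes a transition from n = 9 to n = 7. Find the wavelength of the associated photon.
1255.83726 nm

First, find the transition energy using E_n = -13.6057 Z² / n² eV:
E_9 = -13.6057 × 3² / 9² = -1.51174444444 eV
E_7 = -13.6057 × 3² / 7² = -2.49900612245 eV

Photon energy: |ΔE| = |E_7 - E_9| = 0.98726167801 eV

Convert to wavelength using E = hc/λ with hc = 1239.84 eV·nm:
λ = hc/E = 1239.84 eV·nm / 0.98726167801 eV
λ = 1255.83726 nm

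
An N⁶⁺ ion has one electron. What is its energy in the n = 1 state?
-666.679 eV

For hydrogen-like ions, the energy levels scale with Z²:
E_n = -13.6057 Z² / n² eV

For N⁶⁺ (Z = 7) at n = 1:
E_1 = -13.6057 × 7² / 1²
E_1 = -13.6057 × 49 / 1
E_1 = -666.6793 / 1
E_1 = -666.679 eV

The energy is 49 times more negative than hydrogen at the same n due to the stronger nuclear charge.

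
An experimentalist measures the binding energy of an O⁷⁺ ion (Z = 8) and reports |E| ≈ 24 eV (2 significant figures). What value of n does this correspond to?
n = 6

The exact energy levels follow E_n = -13.6057 Z² / n² eV with Z = 8.

The measured value (-24 eV) is reported to only 2 significant figures, so we must test candidate n values and see which one matches to that precision.

Candidate energies:
  n = 4:  E = -13.6057 × 8² / 4² = -54.42280 eV
  n = 5:  E = -13.6057 × 8² / 5² = -34.83059 eV
  n = 6:  E = -13.6057 × 8² / 6² = -24.18791 eV  ← matches
  n = 7:  E = -13.6057 × 8² / 7² = -17.77071 eV
  n = 8:  E = -13.6057 × 8² / 8² = -13.60570 eV

Checking against the measurement of -24 eV (2 sig figs), only n = 6 agrees:
E_6 = -24.18791 eV, which rounds to -24 eV ✓

Therefore n = 6.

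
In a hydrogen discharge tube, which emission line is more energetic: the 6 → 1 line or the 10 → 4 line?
6 → 1

Calculate the energy for each transition:

Transition 6 → 1:
ΔE₁ = |E_1 - E_6| = |-13.6057/1² - (-13.6057/6²)|
ΔE₁ = |-13.60570000 - (-0.37793611)| = 13.22776 eV

Transition 10 → 4:
ΔE₂ = |E_4 - E_10| = |-13.6057/4² - (-13.6057/10²)|
ΔE₂ = |-0.85035625 - (-0.13605700)| = 0.71430 eV

Since 13.22776 eV > 0.71430 eV, the transition 6 → 1 emits the more energetic photon.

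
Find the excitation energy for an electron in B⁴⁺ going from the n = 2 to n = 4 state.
63.78 eV

The energy levels of a hydrogen-like atom are E_n = -13.6057 Z² eV / n².

Energy at n = 2: E_2 = -13.6057 × 5² / 2² = -85.03563 eV
Energy at n = 4: E_4 = -13.6057 × 5² / 4² = -21.25891 eV

The excitation energy is the difference:
ΔE = E_4 - E_2
ΔE = -21.25891 - (-85.03563)
ΔE = 63.78 eV

Since this is positive, energy must be absorbed (photon absorption).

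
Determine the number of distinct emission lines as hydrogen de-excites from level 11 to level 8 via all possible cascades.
6

The electron can occupy levels n = 8, 9, ..., 11 during de-excitation — that is m = 11 - 8 + 1 = 4 distinct levels.

The number of distinct spectral lines equals the number of ways to choose 2 of these m levels (each pair gives one possible emission transition):

Number of lines = m(m-1)/2 = 4×3/2 = 6

These correspond to all possible transitions between the 4 levels:
11 → 10, 11 → 9, 11 → 8, 10 → 9, 10 → 8, 9 → 8

Each transition produces a photon with a unique energy (and thus wavelength). This count does not depend on Z.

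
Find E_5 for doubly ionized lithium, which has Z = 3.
-4.898052 eV

For hydrogen-like ions, the energy levels scale with Z²:
E_n = -13.6057 Z² / n² eV

For Li²⁺ (Z = 3) at n = 5:
E_5 = -13.6057 × 3² / 5²
E_5 = -13.6057 × 9 / 25
E_5 = -122.4513 / 25
E_5 = -4.898052 eV

The energy is 9 times more negative than hydrogen at the same n due to the stronger nuclear charge.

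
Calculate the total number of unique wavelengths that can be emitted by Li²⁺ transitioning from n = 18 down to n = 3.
120

The electron can occupy levels n = 3, 4, ..., 18 during de-excitation — that is m = 18 - 3 + 1 = 16 distinct levels.

The number of distinct spectral lines equals the number of ways to choose 2 of these m levels (each pair gives one possible emission transition):

Number of lines = m(m-1)/2 = 16×15/2 = 120

These correspond to all possible transitions between the 16 levels:
18 → 17, 18 → 16, 18 → 15, 18 → 14, 18 → 13, 18 → 12, 18 → 11, 18 → 10...

Each transition produces a photon with a unique energy (and thus wavelength). This count does not depend on Z.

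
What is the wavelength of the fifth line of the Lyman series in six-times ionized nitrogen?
1.9129 nm

The lines of a series are numbered from the longest wavelength (smallest ΔE) outward; the fifth line is the transition from n = n_f + 5 to n_f.
The Lyman series has all transitions ending at n_f = 1.

For N⁶⁺ (Z = 7), the fifth line (ε-line) is the jump from n = 6 to n = 1:
E_6 = -13.6057 × 7² / 6² = -18.518869 eV
E_1 = -13.6057 × 7² / 1² = -666.679300 eV
ΔE = E_6 - E_1 = 648.160431 eV

λ = hc/E = 1239.84 eV·nm / 648.160431 eV
λ = 1.9129 nm

This is the ε-line of the Lyman series in N⁶⁺.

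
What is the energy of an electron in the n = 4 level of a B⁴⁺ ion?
-21.259 eV

For hydrogen-like ions, the energy levels scale with Z²:
E_n = -13.6057 Z² / n² eV

For B⁴⁺ (Z = 5) at n = 4:
E_4 = -13.6057 × 5² / 4²
E_4 = -13.6057 × 25 / 16
E_4 = -340.1425 / 16
E_4 = -21.259 eV

The energy is 25 times more negative than hydrogen at the same n due to the stronger nuclear charge.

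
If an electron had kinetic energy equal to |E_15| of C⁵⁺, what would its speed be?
8.75077e+05 m/s (or 0.292% of c)

The binding energy at n = 15 for C⁵⁺ is:
E_15 = -13.6057 × 6²/15² = -2.17691200 eV
|E_15| = 2.17691200 eV

Convert to Joules:
KE = 2.17691200 eV × (1.602177 × 10⁻¹⁹ J/eV) = 3.4877983e-19 J

Using KE = ½mv²:
v = √(2·KE/m_e)
v = √(2 × 3.4877983e-19 J / 9.10938 × 10⁻³¹ kg)
v = 8.75077e+05 m/s

This is approximately 0.292% the speed of light.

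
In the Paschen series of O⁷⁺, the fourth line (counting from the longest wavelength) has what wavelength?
15.697966 nm

The lines of a series are numbered from the longest wavelength (smallest ΔE) outward; the fourth line is the transition from n = n_f + 4 to n_f.
The Paschen series has all transitions ending at n_f = 3.

For O⁷⁺ (Z = 8), the fourth line (δ-line) is the jump from n = 7 to n = 3:
E_7 = -13.6057 × 8² / 7² = -17.77071020 eV
E_3 = -13.6057 × 8² / 3² = -96.75164444 eV
ΔE = E_7 - E_3 = 78.98093424 eV

λ = hc/E = 1239.84 eV·nm / 78.98093424 eV
λ = 15.697966 nm

This is the δ-line of the Paschen series in O⁷⁺.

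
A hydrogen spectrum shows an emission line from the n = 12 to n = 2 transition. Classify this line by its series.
Balmer series

The spectral series in hydrogen are named based on the final (lower) energy level:
- Lyman series: n_final = 1 (ultraviolet)
- Balmer series: n_final = 2 (visible/near-UV)
- Paschen series: n_final = 3 (infrared)
- Brackett series: n_final = 4 (infrared)
- Pfund series: n_final = 5 (far infrared)

Since this transition ends at n = 2, it belongs to the Balmer series.

For reference, this 12 → 2 line has photon energy
ΔE = 13.6057 eV × (1/2² - 1/12²) = 3.306941 eV,
corresponding to wavelength λ = hc/ΔE = 1239.84 eV·nm / 3.306941 eV = 374.92 nm in the visible/near-UV region.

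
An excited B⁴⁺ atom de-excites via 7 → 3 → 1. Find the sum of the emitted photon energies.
333.2008 eV

The energy levels of B⁴⁺ are E_n = -13.6057 × 5² / n² eV.

First transition (7 → 3):
ΔE₁ = |E_3 - E_7|
ΔE₁ = |-37.7936111111 - (-6.9416836735)| = 30.8519274 eV

Second transition (3 → 1):
ΔE₂ = |E_1 - E_3|
ΔE₂ = |-340.1425000000 - (-37.7936111111)| = 302.3488889 eV

Total energy released:
E_total = ΔE₁ + ΔE₂ = 30.8519274 + 302.3488889 = 333.2008 eV

Note: This equals the direct transition 7 → 1: 333.2008 eV ✓
Energy is conserved regardless of the path taken.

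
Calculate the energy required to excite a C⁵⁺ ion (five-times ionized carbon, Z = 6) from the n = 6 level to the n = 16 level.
11.69240 eV

The energy levels of a hydrogen-like atom are E_n = -13.6057 Z² eV / n².

Energy at n = 6: E_6 = -13.6057 × 6² / 6² = -13.60570000 eV
Energy at n = 16: E_16 = -13.6057 × 6² / 16² = -1.91330156 eV

The excitation energy is the difference:
ΔE = E_16 - E_6
ΔE = -1.91330156 - (-13.60570000)
ΔE = 11.69240 eV

Since this is positive, energy must be absorbed (photon absorption).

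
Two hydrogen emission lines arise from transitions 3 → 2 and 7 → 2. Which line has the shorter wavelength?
7 → 2

Calculate the energy for each transition:

Transition 3 → 2:
ΔE₁ = |E_2 - E_3| = |-13.6057/2² - (-13.6057/3²)|
ΔE₁ = |-3.401425000 - (-1.511744444)| = 1.889681 eV

Transition 7 → 2:
ΔE₂ = |E_2 - E_7| = |-13.6057/2² - (-13.6057/7²)|
ΔE₂ = |-3.401425000 - (-0.277667347)| = 3.123758 eV

Since 3.123758 eV > 1.889681 eV, the transition 7 → 2 emits the more energetic photon.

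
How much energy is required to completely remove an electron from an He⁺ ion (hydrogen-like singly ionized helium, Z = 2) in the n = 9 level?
0.67189 eV

The ionization energy is the energy needed to remove the electron completely (n → ∞).

For a hydrogen-like ion with Z = 2, E_n = -13.6057 Z² / n² eV.

At n = 9: E_9 = -13.6057 × 2² / 9² = -0.67188642 eV
At n = ∞: E_∞ = 0 eV

Ionization energy = E_∞ - E_9 = 0 - (-0.67188642) = 0.67188642 eV
Ionization energy ≈ 0.67189 eV

This is also called the binding energy of the electron in state n = 9.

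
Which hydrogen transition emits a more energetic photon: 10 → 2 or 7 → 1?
7 → 1

Calculate the energy for each transition:

Transition 10 → 2:
ΔE₁ = |E_2 - E_10| = |-13.6057/2² - (-13.6057/10²)|
ΔE₁ = |-3.40142500000 - (-0.13605700000)| = 3.26536800 eV

Transition 7 → 1:
ΔE₂ = |E_1 - E_7| = |-13.6057/1² - (-13.6057/7²)|
ΔE₂ = |-13.60570000000 - (-0.27766734694)| = 13.32803265 eV

Since 13.32803265 eV > 3.26536800 eV, the transition 7 → 1 emits the more energetic photon.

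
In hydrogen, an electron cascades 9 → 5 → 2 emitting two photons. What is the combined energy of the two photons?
3.233453 eV

The energy levels of hydrogen are E_n = -13.6057 / n² eV.

First transition (9 → 5):
ΔE₁ = |E_5 - E_9|
ΔE₁ = |-0.544228000000 - (-0.167971604938)| = 0.376256395 eV

Second transition (5 → 2):
ΔE₂ = |E_2 - E_5|
ΔE₂ = |-3.401425000000 - (-0.544228000000)| = 2.857197000 eV

Total energy released:
E_total = ΔE₁ + ΔE₂ = 0.376256395 + 2.857197000 = 3.233453 eV

Note: This equals the direct transition 9 → 2: 3.233453 eV ✓
Energy is conserved regardless of the path taken.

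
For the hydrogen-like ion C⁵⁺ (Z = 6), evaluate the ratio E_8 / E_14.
3.0625

Using E_n = -13.6057 Z² / n² eV with Z = 6:

E_8 = -13.6057 × 6² / 8² = -489.8052 / 64 = -7.6532062500 eV
E_14 = -13.6057 × 6² / 14² = -489.8052 / 196 = -2.4990061224 eV

The ratio is:
E_8/E_14 = (-7.6532062500) / (-2.4990061224)
E_8/E_14 = (-489.8052/64) / (-489.8052/196)
E_8/E_14 = 196/64
E_8/E_14 = 3.0625
(Note: the Z² factors cancel in the ratio.)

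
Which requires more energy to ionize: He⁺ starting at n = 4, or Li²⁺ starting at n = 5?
Li²⁺ at n = 5 (E = -4.898 eV)

Using E_n = -13.6057 Z² / n² eV:

He⁺ (Z = 2) at n = 4:
E = -13.6057 × 2² / 4² = -13.6057 × 4 / 16 = -3.401425 eV

Li²⁺ (Z = 3) at n = 5:
E = -13.6057 × 3² / 5² = -13.6057 × 9 / 25 = -4.898052 eV

Since -4.898052 eV < -3.401425 eV,
Li²⁺ at n = 5 is more tightly bound (requires more energy to ionize).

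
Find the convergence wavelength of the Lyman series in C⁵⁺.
2.5313 nm

The series limit corresponds to the transition from n = ∞ to n = 1.
This is the highest energy (shortest wavelength) transition in the Lyman series.

E_∞ = 0 eV
E_1 = -13.6057 × 6² / 1² = -489.805200 eV

Energy at series limit:
ΔE = E_∞ - E_1 = 0 - (-489.805200) = 489.805200 eV
λ = hc/E = 1239.84 eV·nm / 489.805200 eV = 2.5313 nm

This energy equals the ionization energy from the n = 1 state of C⁵⁺.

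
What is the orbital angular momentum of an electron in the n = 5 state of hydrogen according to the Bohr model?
5.273e-34 J·s (or 5ℏ)

In the Bohr model, angular momentum is quantized:
L = nℏ

where ℏ = h/(2π) = 1.05457e-34 J·s

For n = 5:
L = 5 × 1.05457e-34 J·s
L = 5.273e-34 J·s

This can also be written as L = 5ℏ.
The angular momentum is an integer multiple of the reduced Planck constant.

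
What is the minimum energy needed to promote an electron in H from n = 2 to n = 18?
3.36 eV

The energy levels of a hydrogen-like atom are E_n = -13.6057 eV / n².

Energy at n = 2: E_2 = -13.6057 / 2² = -3.40143 eV
Energy at n = 18: E_18 = -13.6057 / 18² = -0.04199 eV

The excitation energy is the difference:
ΔE = E_18 - E_2
ΔE = -0.04199 - (-3.40143)
ΔE = 3.36 eV

Since this is positive, energy must be absorbed (photon absorption).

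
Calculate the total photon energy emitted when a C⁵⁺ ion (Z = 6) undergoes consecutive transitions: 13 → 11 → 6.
10.707444 eV

The energy levels of C⁵⁺ are E_n = -13.6057 × 6² / n² eV.

First transition (13 → 11):
ΔE₁ = |E_11 - E_13|
ΔE₁ = |-4.047976859504 - (-2.898255621302)| = 1.149721238 eV

Second transition (11 → 6):
ΔE₂ = |E_6 - E_11|
ΔE₂ = |-13.605700000000 - (-4.047976859504)| = 9.557723140 eV

Total energy released:
E_total = ΔE₁ + ΔE₂ = 1.149721238 + 9.557723140 = 10.707444 eV

Note: This equals the direct transition 13 → 6: 10.707444 eV ✓
Energy is conserved regardless of the path taken.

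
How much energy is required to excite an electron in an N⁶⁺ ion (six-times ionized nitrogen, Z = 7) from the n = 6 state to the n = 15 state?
15.56 eV

The energy levels of a hydrogen-like atom are E_n = -13.6057 Z² eV / n².

Energy at n = 6: E_6 = -13.6057 × 7² / 6² = -18.51887 eV
Energy at n = 15: E_15 = -13.6057 × 7² / 15² = -2.96302 eV

The excitation energy is the difference:
ΔE = E_15 - E_6
ΔE = -2.96302 - (-18.51887)
ΔE = 15.56 eV

Since this is positive, energy must be absorbed (photon absorption).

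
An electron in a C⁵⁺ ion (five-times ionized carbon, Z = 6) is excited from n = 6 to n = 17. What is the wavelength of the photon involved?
104.093132 nm

First, find the transition energy using E_n = -13.6057 Z² / n² eV:
E_6 = -13.6057 × 6² / 6² = -13.605700000 eV
E_17 = -13.6057 × 6² / 17² = -1.694827682 eV

Photon energy: |ΔE| = |E_17 - E_6| = 11.910872318 eV

Convert to wavelength using E = hc/λ with hc = 1239.84 eV·nm:
λ = hc/E = 1239.84 eV·nm / 11.910872318 eV
λ = 104.093132 nm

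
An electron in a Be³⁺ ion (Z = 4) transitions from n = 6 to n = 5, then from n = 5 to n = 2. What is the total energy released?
48.376 eV

The energy levels of Be³⁺ are E_n = -13.6057 × 4² / n² eV.

First transition (6 → 5):
ΔE₁ = |E_5 - E_6|
ΔE₁ = |-8.707648000 - (-6.046977778)| = 2.660670 eV

Second transition (5 → 2):
ΔE₂ = |E_2 - E_5|
ΔE₂ = |-54.422800000 - (-8.707648000)| = 45.715152 eV

Total energy released:
E_total = ΔE₁ + ΔE₂ = 2.660670 + 45.715152 = 48.376 eV

Note: This equals the direct transition 6 → 2: 48.376 eV ✓
Energy is conserved regardless of the path taken.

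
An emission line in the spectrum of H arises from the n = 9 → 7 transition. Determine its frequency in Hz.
2.6524e+13 Hz

First, find the transition energy:
E_9 = -13.6057 / 9² = -0.16797160 eV
E_7 = -13.6057 / 7² = -0.27766735 eV
|ΔE| = |E_7 - E_9| = 0.10969575 eV

Convert to Joules: E = 0.10969575 eV × (1.602177 × 10⁻¹⁹ J/eV) = 1.757520e-20 J

Using E = hf:
f = E/h = 1.757520e-20 J / (6.62607 × 10⁻³⁴ J·s)
f = 2.6524e+13 Hz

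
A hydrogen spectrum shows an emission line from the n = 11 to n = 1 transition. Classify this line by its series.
Lyman series

The spectral series in hydrogen are named based on the final (lower) energy level:
- Lyman series: n_final = 1 (ultraviolet)
- Balmer series: n_final = 2 (visible/near-UV)
- Paschen series: n_final = 3 (infrared)
- Brackett series: n_final = 4 (infrared)
- Pfund series: n_final = 5 (far infrared)

Since this transition ends at n = 1, it belongs to the Lyman series.

For reference, this 11 → 1 line has photon energy
ΔE = 13.6057 eV × (1/1² - 1/11²) = 13.49326 eV,
corresponding to wavelength λ = hc/ΔE = 1239.84 eV·nm / 13.49326 eV = 91.886 nm in the ultraviolet region.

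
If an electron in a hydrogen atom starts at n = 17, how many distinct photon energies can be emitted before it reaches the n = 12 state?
15

The electron can occupy levels n = 12, 13, ..., 17 during de-excitation — that is m = 17 - 12 + 1 = 6 distinct levels.

The number of distinct spectral lines equals the number of ways to choose 2 of these m levels (each pair gives one possible emission transition):

Number of lines = m(m-1)/2 = 6×5/2 = 15

These correspond to all possible transitions between the 6 levels:
17 → 16, 17 → 15, 17 → 14, 17 → 13, 17 → 12, 16 → 15, 16 → 14, 16 → 13...

Each transition produces a photon with a unique energy (and thus wavelength). This count does not depend on Z.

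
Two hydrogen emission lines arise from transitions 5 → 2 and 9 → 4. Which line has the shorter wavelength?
5 → 2

Calculate the energy for each transition:

Transition 5 → 2:
ΔE₁ = |E_2 - E_5| = |-13.6057/2² - (-13.6057/5²)|
ΔE₁ = |-3.40142500000 - (-0.54422800000)| = 2.85719700 eV

Transition 9 → 4:
ΔE₂ = |E_4 - E_9| = |-13.6057/4² - (-13.6057/9²)|
ΔE₂ = |-0.85035625000 - (-0.16797160494)| = 0.68238465 eV

Since 2.85719700 eV > 0.68238465 eV, the transition 5 → 2 emits the more energetic photon.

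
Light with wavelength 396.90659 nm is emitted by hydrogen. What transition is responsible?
n = 7 → n = 2

First, find the photon energy from the wavelength (hc = 1239.84 eV·nm):
E = hc/λ = 1239.84 eV·nm / 396.90659 nm = 3.1237577 eV

The energy levels of hydrogen satisfy E_n = -13.6057 / n² eV, so an emission n_i → n_f releases
ΔE = 13.6057 × (1/n_f² − 1/n_i²) eV.

Setting ΔE equal to the photon energy:
1/n_f² − 1/n_i² = 3.1237577 / 13.6057 = 0.22959184

Since 1/n_i² must be positive, we need 1/n_f² > 0.22959184, i.e. n_f ≤ 2. For each allowed n_f, solve n_i = (1/n_f² − 0.22959184)^(−1/2) and check whether it is a whole number:
  n_f = 1: 1/n_i² = 1.00000000 − 0.22959184 = 0.77040816 → n_i = 1.139  (not an integer) ✗
  n_f = 2: 1/n_i² = 0.25000000 − 0.22959184 = 0.02040816 → n_i = 7.000  → integer, n_i = 7 ✓

Only n_f = 2 gives an integer upper level, n_i = 7.

The transition is from n = 7 to n = 2 (emission).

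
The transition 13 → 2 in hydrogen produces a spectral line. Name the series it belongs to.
Balmer series

The spectral series in hydrogen are named based on the final (lower) energy level:
- Lyman series: n_final = 1 (ultraviolet)
- Balmer series: n_final = 2 (visible/near-UV)
- Paschen series: n_final = 3 (infrared)
- Brackett series: n_final = 4 (infrared)
- Pfund series: n_final = 5 (far infrared)

Since this transition ends at n = 2, it belongs to the Balmer series.

For reference, this 13 → 2 line has photon energy
ΔE = 13.6057 eV × (1/2² - 1/13²) = 3.320917899 eV,
corresponding to wavelength λ = hc/ΔE = 1239.84 eV·nm / 3.320917899 eV = 373.34256 nm in the visible/near-UV region.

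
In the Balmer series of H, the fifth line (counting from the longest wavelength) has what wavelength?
396.91 nm

The lines of a series are numbered from the longest wavelength (smallest ΔE) outward; the fifth line is the transition from n = n_f + 5 to n_f.
The Balmer series has all transitions ending at n_f = 2.

For H, the fifth line (ε-line) is the jump from n = 7 to n = 2:
E_7 = -13.6057 / 7² = -0.277667 eV
E_2 = -13.6057 / 2² = -3.401425 eV
ΔE = E_7 - E_2 = 3.123758 eV

λ = hc/E = 1239.84 eV·nm / 3.123758 eV
λ = 396.91 nm

This is the ε-line of the Balmer series in H.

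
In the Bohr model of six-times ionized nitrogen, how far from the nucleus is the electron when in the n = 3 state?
0.0680 nm (or 0.6804 Å)

The Bohr radius formula is:
r_n = n² a₀ / Z

where a₀ = 0.0529177 nm is the Bohr radius.

For N⁶⁺ (Z = 7) at n = 3:
r_3 = 3² × 0.0529177 nm / 7
r_3 = 9 × 0.0529177 nm / 7
r_3 = 0.47626 nm / 7
r_3 = 0.0680 nm

The electron orbits at approximately 0.0680 nm from the nucleus.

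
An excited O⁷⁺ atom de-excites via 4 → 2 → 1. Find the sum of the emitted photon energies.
816.34 eV

The energy levels of O⁷⁺ are E_n = -13.6057 × 8² / n² eV.

First transition (4 → 2):
ΔE₁ = |E_2 - E_4|
ΔE₁ = |-217.69120000 - (-54.42280000)| = 163.26840 eV

Second transition (2 → 1):
ΔE₂ = |E_1 - E_2|
ΔE₂ = |-870.76480000 - (-217.69120000)| = 653.07360 eV

Total energy released:
E_total = ΔE₁ + ΔE₂ = 163.26840 + 653.07360 = 816.34 eV

Note: This equals the direct transition 4 → 1: 816.34 eV ✓
Energy is conserved regardless of the path taken.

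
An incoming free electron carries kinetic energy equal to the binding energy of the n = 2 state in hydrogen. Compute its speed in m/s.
1.09e+06 m/s (or 0.365% of c)

The binding energy at n = 2 for hydrogen is:
E_2 = -13.6057/2² = -3.40143 eV
|E_2| = 3.40143 eV

Convert to Joules:
KE = 3.40143 eV × (1.602177 × 10⁻¹⁹ J/eV) = 5.4497e-19 J

Using KE = ½mv²:
v = √(2·KE/m_e)
v = √(2 × 5.4497e-19 J / 9.10938 × 10⁻³¹ kg)
v = 1.09e+06 m/s

This is approximately 0.365% the speed of light.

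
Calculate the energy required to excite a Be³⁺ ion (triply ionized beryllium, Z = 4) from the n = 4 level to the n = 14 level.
12.495031 eV

The energy levels of a hydrogen-like atom are E_n = -13.6057 Z² eV / n².

Energy at n = 4: E_4 = -13.6057 × 4² / 4² = -13.605700000 eV
Energy at n = 14: E_14 = -13.6057 × 4² / 14² = -1.110669388 eV

The excitation energy is the difference:
ΔE = E_14 - E_4
ΔE = -1.110669388 - (-13.605700000)
ΔE = 12.495031 eV

Since this is positive, energy must be absorbed (photon absorption).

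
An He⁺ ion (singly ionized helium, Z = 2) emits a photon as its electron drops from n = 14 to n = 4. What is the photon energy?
3.12376 eV

The energy levels are E_n = -13.6057 Z² eV / n².

Energy at n = 14: E_14 = -13.6057 × 2² / 14² = -0.27766735 eV
Energy at n = 4: E_4 = -13.6057 × 2² / 4² = -3.40142500 eV

For emission (electron falling to lower state), the photon energy is:
E_photon = E_14 - E_4 = |-0.27766735 - (-3.40142500)|
E_photon = 3.12376 eV

This energy is carried away by the emitted photon.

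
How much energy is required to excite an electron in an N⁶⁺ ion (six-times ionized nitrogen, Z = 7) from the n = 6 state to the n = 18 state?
16.46 eV

The energy levels of a hydrogen-like atom are E_n = -13.6057 Z² eV / n².

Energy at n = 6: E_6 = -13.6057 × 7² / 6² = -18.51887 eV
Energy at n = 18: E_18 = -13.6057 × 7² / 18² = -2.05765 eV

The excitation energy is the difference:
ΔE = E_18 - E_6
ΔE = -2.05765 - (-18.51887)
ΔE = 16.46 eV

Since this is positive, energy must be absorbed (photon absorption).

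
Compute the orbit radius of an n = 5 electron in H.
1.3229 nm (or 13.2294 Å)

The Bohr radius formula is:
r_n = n² a₀ / Z

where a₀ = 0.0529177 nm is the Bohr radius.

For H (Z = 1) at n = 5:
r_5 = 5² × 0.0529177 nm / 1
r_5 = 25 × 0.0529177 nm / 1
r_5 = 1.32294 nm / 1
r_5 = 1.3229 nm

The electron orbits at approximately 1.3229 nm from the nucleus.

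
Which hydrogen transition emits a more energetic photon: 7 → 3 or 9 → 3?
9 → 3

Calculate the energy for each transition:

Transition 7 → 3:
ΔE₁ = |E_3 - E_7| = |-13.6057/3² - (-13.6057/7²)|
ΔE₁ = |-1.511744444 - (-0.277667347)| = 1.234077 eV

Transition 9 → 3:
ΔE₂ = |E_3 - E_9| = |-13.6057/3² - (-13.6057/9²)|
ΔE₂ = |-1.511744444 - (-0.167971605)| = 1.343773 eV

Since 1.343773 eV > 1.234077 eV, the transition 9 → 3 emits the more energetic photon.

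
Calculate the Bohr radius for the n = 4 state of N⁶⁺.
0.1210 nm (or 1.2095 Å)

The Bohr radius formula is:
r_n = n² a₀ / Z

where a₀ = 0.0529177 nm is the Bohr radius.

For N⁶⁺ (Z = 7) at n = 4:
r_4 = 4² × 0.0529177 nm / 7
r_4 = 16 × 0.0529177 nm / 7
r_4 = 0.84668 nm / 7
r_4 = 0.1210 nm

The electron orbits at approximately 0.1210 nm from the nucleus.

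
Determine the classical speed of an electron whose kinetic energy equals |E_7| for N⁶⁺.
2.18769e+06 m/s (or 0.7297% of c)

The binding energy at n = 7 for N⁶⁺ is:
E_7 = -13.6057 × 7²/7² = -13.6057000 eV
|E_7| = 13.6057000 eV

Convert to Joules:
KE = 13.6057000 eV × (1.602177 × 10⁻¹⁹ J/eV) = 2.1798740e-18 J

Using KE = ½mv²:
v = √(2·KE/m_e)
v = √(2 × 2.1798740e-18 J / 9.10938 × 10⁻³¹ kg)
v = 2.18769e+06 m/s

This is approximately 0.7297% the speed of light.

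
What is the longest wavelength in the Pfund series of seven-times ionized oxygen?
116.497 nm

The longest wavelength corresponds to the smallest energy transition in the series.
The Pfund series has all transitions ending at n_f = 5.

For O⁷⁺ (Z = 8), the first line (α-line) is the jump from n = 6 to n = 5:
E_6 = -13.6057 × 8² / 6² = -24.187911 eV
E_5 = -13.6057 × 8² / 5² = -34.830592 eV
ΔE = E_6 - E_5 = 10.642681 eV

λ = hc/E = 1239.84 eV·nm / 10.642681 eV
λ = 116.497 nm

This is the α-line of the Pfund series in O⁷⁺.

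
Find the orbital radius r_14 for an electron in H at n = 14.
10.37187 nm (or 103.71873 Å)

The Bohr radius formula is:
r_n = n² a₀ / Z

where a₀ = 0.05291772 nm is the Bohr radius.

For H (Z = 1) at n = 14:
r_14 = 14² × 0.05291772 nm / 1
r_14 = 196 × 0.05291772 nm / 1
r_14 = 10.371873 nm / 1
r_14 = 10.37187 nm

The electron orbits at approximately 10.37187 nm from the nucleus.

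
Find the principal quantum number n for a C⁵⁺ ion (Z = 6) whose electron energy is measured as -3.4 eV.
n = 12

The exact energy levels follow E_n = -13.6057 Z² / n² eV with Z = 6.

The measured value (-3.4 eV) is reported to only 2 significant figures, so we must test candidate n values and see which one matches to that precision.

Candidate energies:
  n = 10:  E = -13.6057 × 6² / 10² = -4.89805 eV
  n = 11:  E = -13.6057 × 6² / 11² = -4.04798 eV
  n = 12:  E = -13.6057 × 6² / 12² = -3.40143 eV  ← matches
  n = 13:  E = -13.6057 × 6² / 13² = -2.89826 eV
  n = 14:  E = -13.6057 × 6² / 14² = -2.49901 eV

Checking against the measurement of -3.4 eV (2 sig figs), only n = 12 agrees:
E_12 = -3.40143 eV, which rounds to -3.4 eV ✓

Therefore n = 12.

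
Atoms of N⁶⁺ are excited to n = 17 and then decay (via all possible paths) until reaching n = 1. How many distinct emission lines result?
136

The electron can occupy levels n = 1, 2, ..., 17 during de-excitation — that is m = 17 - 1 + 1 = 17 distinct levels.

The number of distinct spectral lines equals the number of ways to choose 2 of these m levels (each pair gives one possible emission transition):

Number of lines = m(m-1)/2 = 17×16/2 = 136

These correspond to all possible transitions between the 17 levels:
17 → 16, 17 → 15, 17 → 14, 17 → 13, 17 → 12, 17 → 11, 17 → 10, 17 → 9...

Each transition produces a photon with a unique energy (and thus wavelength). This count does not depend on Z.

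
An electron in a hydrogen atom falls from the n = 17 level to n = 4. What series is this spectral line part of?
Brackett series

The spectral series in hydrogen are named based on the final (lower) energy level:
- Lyman series: n_final = 1 (ultraviolet)
- Balmer series: n_final = 2 (visible/near-UV)
- Paschen series: n_final = 3 (infrared)
- Brackett series: n_final = 4 (infrared)
- Pfund series: n_final = 5 (far infrared)

Since this transition ends at n = 4, it belongs to the Brackett series.

For reference, this 17 → 4 line has photon energy
ΔE = 13.6057 eV × (1/4² - 1/17²) = 0.803277703 eV,
corresponding to wavelength λ = hc/ΔE = 1239.84 eV·nm / 0.803277703 eV = 1543.476 nm in the infrared region.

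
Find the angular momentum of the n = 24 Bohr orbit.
2.5310e-33 J·s (or 24ℏ)

In the Bohr model, angular momentum is quantized:
L = nℏ

where ℏ = h/(2π) = 1.054572e-34 J·s

For n = 24:
L = 24 × 1.054572e-34 J·s
L = 2.5310e-33 J·s

This can also be written as L = 24ℏ.
The angular momentum is an integer multiple of the reduced Planck constant.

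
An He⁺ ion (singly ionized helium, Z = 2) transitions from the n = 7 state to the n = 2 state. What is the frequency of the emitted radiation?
3.0213e+15 Hz

First, find the transition energy:
E_7 = -13.6057 × 2² / 7² = -1.110669 eV
E_2 = -13.6057 × 2² / 2² = -13.605700 eV
|ΔE| = |E_2 - E_7| = 12.495031 eV

Convert to Joules: E = 12.495031 eV × (1.602177 × 10⁻¹⁹ J/eV) = 2.001925e-18 J

Using E = hf:
f = E/h = 2.001925e-18 J / (6.62607 × 10⁻³⁴ J·s)
f = 3.0213e+15 Hz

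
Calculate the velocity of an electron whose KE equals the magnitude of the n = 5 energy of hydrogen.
4.37539e+05 m/s (or 0.1459% of c)

The binding energy at n = 5 for hydrogen is:
E_5 = -13.6057/5² = -0.544228000 eV
|E_5| = 0.544228000 eV

Convert to Joules:
KE = 0.544228000 eV × (1.602177 × 10⁻¹⁹ J/eV) = 8.7194958e-20 J

Using KE = ½mv²:
v = √(2·KE/m_e)
v = √(2 × 8.7194958e-20 J / 9.10938 × 10⁻³¹ kg)
v = 4.37539e+05 m/s

This is approximately 0.1459% the speed of light.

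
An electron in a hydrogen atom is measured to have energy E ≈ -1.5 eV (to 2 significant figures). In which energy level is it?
n = 3

The exact energy levels follow E_n = -13.6057 eV / n².

The measured value (-1.5 eV) is reported to only 2 significant figures, so we must test candidate n values and see which one matches to that precision.

Candidate energies:
  n = 1:  E = -13.6057/1² = -13.60570 eV
  n = 2:  E = -13.6057/2² = -3.40143 eV
  n = 3:  E = -13.6057/3² = -1.51174 eV  ← matches
  n = 4:  E = -13.6057/4² = -0.85036 eV
  n = 5:  E = -13.6057/5² = -0.54423 eV

Checking against the measurement of -1.5 eV (2 sig figs), only n = 3 agrees:
E_3 = -1.51174 eV, which rounds to -1.5 eV ✓

Therefore n = 3.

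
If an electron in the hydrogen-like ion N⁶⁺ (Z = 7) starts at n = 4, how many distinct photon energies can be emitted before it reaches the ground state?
6

The electron can occupy levels n = 1, 2, ..., 4 during de-excitation — that is m = 4 - 1 + 1 = 4 distinct levels.

The number of distinct spectral lines equals the number of ways to choose 2 of these m levels (each pair gives one possible emission transition):

Number of lines = m(m-1)/2 = 4×3/2 = 6

These correspond to all possible transitions between the 4 levels:
4 → 3, 4 → 2, 4 → 1, 3 → 2, 3 → 1, 2 → 1

Each transition produces a photon with a unique energy (and thus wavelength). This count does not depend on Z.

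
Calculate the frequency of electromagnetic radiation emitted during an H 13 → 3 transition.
3.46072e+14 Hz

First, find the transition energy:
E_13 = -13.6057 / 13² = -0.08050710 eV
E_3 = -13.6057 / 3² = -1.51174444 eV
|ΔE| = |E_3 - E_13| = 1.43123734 eV

Convert to Joules: E = 1.43123734 eV × (1.602177 × 10⁻¹⁹ J/eV) = 2.2930955e-19 J

Using E = hf:
f = E/h = 2.2930955e-19 J / (6.62607 × 10⁻³⁴ J·s)
f = 3.46072e+14 Hz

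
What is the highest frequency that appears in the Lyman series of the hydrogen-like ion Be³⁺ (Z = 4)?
5.264e+16 Hz

The series limit corresponds to the transition from n = ∞ to n = 1.
This is the highest energy (shortest wavelength) transition in the Lyman series.

E_∞ = 0 eV
E_1 = -13.6057 × 4² / 1² = -217.6912 eV

Energy at series limit:
ΔE = E_∞ - E_1 = 0 - (-217.6912) = 217.6912 eV
E = 217.6912 eV × (1.602177 × 10⁻¹⁹ J/eV) = 3.48780e-17 J
f = E/h = 3.48780e-17 J / (6.62607 × 10⁻³⁴ J·s) = 5.264e+16 Hz

This energy equals the ionization energy from the n = 1 state of Be³⁺.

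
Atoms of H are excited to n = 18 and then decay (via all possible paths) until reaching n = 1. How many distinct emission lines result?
153

The electron can occupy levels n = 1, 2, ..., 18 during de-excitation — that is m = 18 - 1 + 1 = 18 distinct levels.

The number of distinct spectral lines equals the number of ways to choose 2 of these m levels (each pair gives one possible emission transition):

Number of lines = m(m-1)/2 = 18×17/2 = 153

These correspond to all possible transitions between the 18 levels:
18 → 17, 18 → 16, 18 → 15, 18 → 14, 18 → 13, 18 → 12, 18 → 11, 18 → 10...

Each transition produces a photon with a unique energy (and thus wavelength). This count does not depend on Z.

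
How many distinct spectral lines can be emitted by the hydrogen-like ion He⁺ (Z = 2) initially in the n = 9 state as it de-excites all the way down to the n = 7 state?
3

The electron can occupy levels n = 7, 8, ..., 9 during de-excitation — that is m = 9 - 7 + 1 = 3 distinct levels.

The number of distinct spectral lines equals the number of ways to choose 2 of these m levels (each pair gives one possible emission transition):

Number of lines = m(m-1)/2 = 3×2/2 = 3

These correspond to all possible transitions between the 3 levels:
9 → 8, 9 → 7, 8 → 7

Each transition produces a photon with a unique energy (and thus wavelength). This count does not depend on Z.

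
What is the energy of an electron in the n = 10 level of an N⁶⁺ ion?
-6.6668 eV

For hydrogen-like ions, the energy levels scale with Z²:
E_n = -13.6057 Z² / n² eV

For N⁶⁺ (Z = 7) at n = 10:
E_10 = -13.6057 × 7² / 10²
E_10 = -13.6057 × 49 / 100
E_10 = -666.6793 / 100
E_10 = -6.6668 eV

The energy is 49 times more negative than hydrogen at the same n due to the stronger nuclear charge.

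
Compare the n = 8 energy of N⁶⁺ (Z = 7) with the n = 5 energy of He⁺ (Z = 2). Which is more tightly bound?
N⁶⁺ at n = 8 (E = -10.42 eV)

Using E_n = -13.6057 Z² / n² eV:

N⁶⁺ (Z = 7) at n = 8:
E = -13.6057 × 7² / 8² = -13.6057 × 49 / 64 = -10.41686 eV

He⁺ (Z = 2) at n = 5:
E = -13.6057 × 2² / 5² = -13.6057 × 4 / 25 = -2.17691 eV

Since -10.41686 eV < -2.17691 eV,
N⁶⁺ at n = 8 is more tightly bound (requires more energy to ionize).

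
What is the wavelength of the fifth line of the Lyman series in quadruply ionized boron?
3.749205 nm

The lines of a series are numbered from the longest wavelength (smallest ΔE) outward; the fifth line is the transition from n = n_f + 5 to n_f.
The Lyman series has all transitions ending at n_f = 1.

For B⁴⁺ (Z = 5), the fifth line (ε-line) is the jump from n = 6 to n = 1:
E_6 = -13.6057 × 5² / 6² = -9.44840278 eV
E_1 = -13.6057 × 5² / 1² = -340.14250000 eV
ΔE = E_6 - E_1 = 330.69409722 eV

λ = hc/E = 1239.84 eV·nm / 330.69409722 eV
λ = 3.749205 nm

This is the ε-line of the Lyman series in B⁴⁺.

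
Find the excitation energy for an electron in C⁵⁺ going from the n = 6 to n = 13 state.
10.707 eV

The energy levels of a hydrogen-like atom are E_n = -13.6057 Z² eV / n².

Energy at n = 6: E_6 = -13.6057 × 6² / 6² = -13.605700 eV
Energy at n = 13: E_13 = -13.6057 × 6² / 13² = -2.898256 eV

The excitation energy is the difference:
ΔE = E_13 - E_6
ΔE = -2.898256 - (-13.605700)
ΔE = 10.707 eV

Since this is positive, energy must be absorbed (photon absorption).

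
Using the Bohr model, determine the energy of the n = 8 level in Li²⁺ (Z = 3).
-1.913302 eV

For hydrogen-like ions, the energy levels scale with Z²:
E_n = -13.6057 Z² / n² eV

For Li²⁺ (Z = 3) at n = 8:
E_8 = -13.6057 × 3² / 8²
E_8 = -13.6057 × 9 / 64
E_8 = -122.4513 / 64
E_8 = -1.913302 eV

The energy is 9 times more negative than hydrogen at the same n due to the stronger nuclear charge.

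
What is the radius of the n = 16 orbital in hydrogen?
13.5469 nm (or 135.4693 Å)

The Bohr radius formula is:
r_n = n² a₀ / Z

where a₀ = 0.0529177 nm is the Bohr radius.

For H (Z = 1) at n = 16:
r_16 = 16² × 0.0529177 nm / 1
r_16 = 256 × 0.0529177 nm / 1
r_16 = 13.54693 nm / 1
r_16 = 13.5469 nm

The electron orbits at approximately 13.5469 nm from the nucleus.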